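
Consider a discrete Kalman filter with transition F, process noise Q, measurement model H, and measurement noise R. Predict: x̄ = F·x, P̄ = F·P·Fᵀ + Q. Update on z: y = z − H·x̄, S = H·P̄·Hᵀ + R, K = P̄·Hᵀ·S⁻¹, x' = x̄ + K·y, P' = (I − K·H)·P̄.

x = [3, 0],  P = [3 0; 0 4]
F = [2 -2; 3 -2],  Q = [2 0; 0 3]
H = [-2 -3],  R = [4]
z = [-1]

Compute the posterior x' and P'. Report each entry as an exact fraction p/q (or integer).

x' = [-240/473, 343/473]
P' = [1068/473 -604/473; -604/473 540/473]

x̄ = F·x = [6, 9]
P̄ = F·P·Fᵀ + Q = [30 34; 34 46]
y = z − H·x̄ = [38]
S = H·P̄·Hᵀ + R = [946]
K = P̄·Hᵀ·S⁻¹ = [-81/473; -103/473]
x' = x̄ + K·y = [-240/473, 343/473]
P' = (I − K·H)·P̄ = [1068/473 -604/473; -604/473 540/473]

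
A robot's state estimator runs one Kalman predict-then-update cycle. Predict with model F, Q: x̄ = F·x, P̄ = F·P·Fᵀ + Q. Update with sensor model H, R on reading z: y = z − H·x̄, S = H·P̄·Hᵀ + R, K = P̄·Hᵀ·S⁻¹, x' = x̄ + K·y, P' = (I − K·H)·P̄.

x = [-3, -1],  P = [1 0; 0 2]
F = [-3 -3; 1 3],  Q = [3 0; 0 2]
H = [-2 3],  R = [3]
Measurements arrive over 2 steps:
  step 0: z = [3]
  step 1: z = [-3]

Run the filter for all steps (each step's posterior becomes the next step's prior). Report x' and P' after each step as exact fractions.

step 0: x' = [411/188, 447/188], P' = [597/188 357/188; 357/188 273/188]
step 1: x' = [26229/17698, 351/8849], P' = [42729/17698 23883/17698; 23883/17698 18737/17698]

step 0: x̄ = F·x = [12, -6]
step 0: P̄ = F·P·Fᵀ + Q = [30 -21; -21 21]
step 0: y = z − H·x̄ = [45]
step 0: S = H·P̄·Hᵀ + R = [564]
step 0: K = P̄·Hᵀ·S⁻¹ = [-41/188; 35/188]
step 0: x' = x̄ + K·y = [411/188, 447/188]
step 0: P' = (I − K·H)·P̄ = [597/188 357/188; 357/188 273/188]
step 1: x̄ = F·x = [-1287/94, 438/47]
step 1: P̄ = F·P·Fᵀ + Q = [3705/47 -2133/47; -2133/47 1393/47]
step 1: y = z − H·x̄ = [-2742/47]
step 1: S = H·P̄·Hᵀ + R = [53094/47]
step 1: K = P̄·Hᵀ·S⁻¹ = [-4603/17698; 2815/17698]
step 1: x' = x̄ + K·y = [26229/17698, 351/8849]
step 1: P' = (I − K·H)·P̄ = [42729/17698 23883/17698; 23883/17698 18737/17698]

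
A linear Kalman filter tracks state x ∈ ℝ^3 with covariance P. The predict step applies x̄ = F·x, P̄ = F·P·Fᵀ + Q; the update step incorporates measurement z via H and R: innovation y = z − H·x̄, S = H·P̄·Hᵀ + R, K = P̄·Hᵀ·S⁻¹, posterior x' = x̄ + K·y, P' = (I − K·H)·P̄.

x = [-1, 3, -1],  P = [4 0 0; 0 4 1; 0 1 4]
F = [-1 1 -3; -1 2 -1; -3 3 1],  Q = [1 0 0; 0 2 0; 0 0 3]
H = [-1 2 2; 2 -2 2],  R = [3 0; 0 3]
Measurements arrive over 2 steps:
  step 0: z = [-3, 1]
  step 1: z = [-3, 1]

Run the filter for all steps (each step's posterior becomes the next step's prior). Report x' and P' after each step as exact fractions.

step 0: x' = [24734/4881, 31921/11389, -8357/4881], P' = [148169/9762 35393/3254 -17554/4881; 35393/3254 185427/22778 -4177/1627; -17554/4881 -4177/1627 5965/4881]
step 1: x' = [265336749/250252094, -27285118/125126047, -111767744/125126047], P' = [1510936127/250252094 563003319/125126047 -201071572/125126047; 563003319/125126047 926274315/250252094 -150492063/125126047; -201071572/125126047 -150492063/125126047 99327661/125126047]

step 0: x̄ = F·x = [7, 8, 11]
step 0: P̄ = F·P·Fᵀ + Q = [39 17 4; 17 22 31; 4 31 85]
step 0: y = z − H·x̄ = [-34, -19]
step 0: S = H·P̄·Hᵀ + R = [634 284; 284 235]
step 0: K = P̄·Hᵀ·S⁻¹ = [-2009/9762 2294/4881; 2049/22778 1282/11389; 1474/4881 628/4881]
step 0: x' = x̄ + K·y = [24734/4881, 31921/11389, -8357/4881]
step 0: P' = (I − K·H)·P̄ = [148169/9762 35393/3254 -17554/4881; 35393/3254 185427/22778 -4177/1627; -17554/4881 -4177/1627 5965/4881]
step 1: x̄ = F·x = [98122/34167, 25629/11389, -290624/34167]
step 1: P̄ = F·P·Fᵀ + Q = [252475/34167 69255/11389 -246116/34167; 69255/11389 239899/22778 -106605/11389; -246116/34167 -106605/11389 836533/34167]
step 1: y = z − H·x̄ = [423095/34167, 572945/34167]
step 1: S = H·P̄·Hᵀ + R = [2735386/34167 2156146/34167; 2156146/34167 4825399/34167]
step 1: K = P̄·Hᵀ·S⁻¹ = [-21069713/250252094 -5737885/125126047; 20762290/125126047 -33750601/125126047; 32914256/125126047 32498768/125126047]
step 1: x' = x̄ + K·y = [265336749/250252094, -27285118/125126047, -111767744/125126047]
step 1: P' = (I − K·H)·P̄ = [1510936127/250252094 563003319/125126047 -201071572/125126047; 563003319/125126047 926274315/250252094 -150492063/125126047; -201071572/125126047 -150492063/125126047 99327661/125126047]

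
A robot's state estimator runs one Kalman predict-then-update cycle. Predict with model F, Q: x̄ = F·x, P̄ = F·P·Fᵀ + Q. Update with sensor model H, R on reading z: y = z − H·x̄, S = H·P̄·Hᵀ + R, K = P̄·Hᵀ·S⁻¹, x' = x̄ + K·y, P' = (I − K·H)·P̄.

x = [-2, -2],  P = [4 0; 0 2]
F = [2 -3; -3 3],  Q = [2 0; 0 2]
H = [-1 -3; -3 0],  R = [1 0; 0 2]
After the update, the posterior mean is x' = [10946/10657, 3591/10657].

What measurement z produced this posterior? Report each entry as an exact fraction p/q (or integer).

z = [-2, -3]

x̄ = F·x = [2, 0]
P̄ = F·P·Fᵀ + Q = [36 -42; -42 56]
S = H·P̄·Hᵀ + R = [289 -270; -270 326]
K = P̄·Hᵀ·S⁻¹ = [90/10657 -3456/10657; -3528/10657 1197/10657]
x' − x̄ = [-10368/10657, 3591/10657] = K·y
y = (KᵀK)⁻¹·Kᵀ·(x' − x̄) = [0, 3]
z = y + H·x̄ = [0, 3] + [-2, -6] = [-2, -3]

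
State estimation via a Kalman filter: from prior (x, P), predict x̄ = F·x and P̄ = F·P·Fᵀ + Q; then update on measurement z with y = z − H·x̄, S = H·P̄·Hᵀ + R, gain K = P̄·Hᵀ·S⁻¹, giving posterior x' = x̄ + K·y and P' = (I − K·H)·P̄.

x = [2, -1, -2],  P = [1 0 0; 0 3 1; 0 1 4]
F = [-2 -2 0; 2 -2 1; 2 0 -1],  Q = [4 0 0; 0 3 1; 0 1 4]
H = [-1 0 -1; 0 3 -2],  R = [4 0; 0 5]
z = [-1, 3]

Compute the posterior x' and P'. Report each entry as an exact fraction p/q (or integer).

x̄ = F·x = [-2, 4, 6]
P̄ = F·P·Fᵀ + Q = [20 6 -2; 6 19 3; -2 3 12]
y = z − H·x̄ = [3, 3]
S = H·P̄·Hᵀ + R = [32 -7; -7 188]
K = P̄·Hᵀ·S⁻¹ = [-190/351 34/351; -445/1989 523/1989; -1985/5967 -550/5967]
x' = x̄ + K·y = [-10/3, 70/17, 241/51]
P' = (I − K·H)·P̄ = [2852/351 -446/117 -2092/351; -446/117 2371/663 9362/1989; -2092/351 9362/1989 43504/5967]

x' = [-10/3, 70/17, 241/51]
P' = [2852/351 -446/117 -2092/351; -446/117 2371/663 9362/1989; -2092/351 9362/1989 43504/5967]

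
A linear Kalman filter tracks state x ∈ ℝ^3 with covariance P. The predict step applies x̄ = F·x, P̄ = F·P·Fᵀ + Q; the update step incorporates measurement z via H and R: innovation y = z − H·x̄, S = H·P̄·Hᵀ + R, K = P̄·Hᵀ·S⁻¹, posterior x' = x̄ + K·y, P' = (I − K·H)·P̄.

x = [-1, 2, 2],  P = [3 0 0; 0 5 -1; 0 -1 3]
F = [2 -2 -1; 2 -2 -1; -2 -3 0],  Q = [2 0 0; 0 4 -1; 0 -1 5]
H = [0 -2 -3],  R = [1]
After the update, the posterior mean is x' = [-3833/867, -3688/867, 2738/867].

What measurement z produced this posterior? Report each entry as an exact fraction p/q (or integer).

x̄ = F·x = [-8, -8, -4]
P̄ = F·P·Fᵀ + Q = [33 31 15; 31 35 14; 15 14 62]
S = H·P̄·Hᵀ + R = [867]
K = P̄·Hᵀ·S⁻¹ = [-107/867; -112/867; -214/867]
x' − x̄ = [3103/867, 3248/867, 6206/867] = K·y
y = (KᵀK)⁻¹·Kᵀ·(x' − x̄) = [-29]
z = y + H·x̄ = [-29] + [28] = [-1]

z = [-1]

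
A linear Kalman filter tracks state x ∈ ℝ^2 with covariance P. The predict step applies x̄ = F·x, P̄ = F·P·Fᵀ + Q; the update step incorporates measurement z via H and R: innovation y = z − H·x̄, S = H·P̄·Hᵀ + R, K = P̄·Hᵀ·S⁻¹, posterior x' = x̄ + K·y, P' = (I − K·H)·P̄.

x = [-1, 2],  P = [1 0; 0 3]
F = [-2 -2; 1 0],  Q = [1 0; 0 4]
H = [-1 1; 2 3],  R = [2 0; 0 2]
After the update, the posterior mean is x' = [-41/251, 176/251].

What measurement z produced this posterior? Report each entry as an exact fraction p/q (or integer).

z = [1, 2]

x̄ = F·x = [-2, -1]
P̄ = F·P·Fᵀ + Q = [17 -2; -2 5]
S = H·P̄·Hᵀ + R = [28 -17; -17 91]
K = P̄·Hᵀ·S⁻¹ = [-1253/2259 461/2259; 824/2259 427/2259]
x' − x̄ = [461/251, 427/251] = K·y
y = (KᵀK)⁻¹·Kᵀ·(x' − x̄) = [0, 9]
z = y + H·x̄ = [0, 9] + [1, -7] = [1, 2]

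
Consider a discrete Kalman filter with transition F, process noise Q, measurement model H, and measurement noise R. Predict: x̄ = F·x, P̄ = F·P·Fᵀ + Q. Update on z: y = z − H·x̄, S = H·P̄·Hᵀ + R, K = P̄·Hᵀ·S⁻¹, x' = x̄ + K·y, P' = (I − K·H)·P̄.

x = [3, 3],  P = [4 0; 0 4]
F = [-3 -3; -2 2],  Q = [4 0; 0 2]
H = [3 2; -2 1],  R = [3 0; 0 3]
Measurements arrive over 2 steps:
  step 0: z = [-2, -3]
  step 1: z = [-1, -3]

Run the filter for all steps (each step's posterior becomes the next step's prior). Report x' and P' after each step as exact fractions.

step 0: x' = [63010/130099, -228514/130099], P' = [39444/130099 -31008/130099; -31008/130099 101082/130099]
step 1: x' = [423043858/499334855, -909521026/499334855], P' = [146695494/499334855 -111850548/499334855; -111850548/499334855 362330106/499334855]

step 0: x̄ = F·x = [-18, 0]
step 0: P̄ = F·P·Fᵀ + Q = [76 0; 0 34]
step 0: y = z − H·x̄ = [52, -39]
step 0: S = H·P̄·Hᵀ + R = [823 -388; -388 341]
step 0: K = P̄·Hᵀ·S⁻¹ = [18772/130099 -36632/130099; 36380/130099 54366/130099]
step 0: x' = x̄ + K·y = [63010/130099, -228514/130099]
step 0: P' = (I − K·H)·P̄ = [39444/130099 -31008/130099; -31008/130099 101082/130099]
step 1: x̄ = F·x = [496512/130099, -583048/130099]
step 1: P̄ = F·P·Fᵀ + Q = [1226986/130099 -369828/130099; -369828/130099 1070366/130099]
step 1: y = z − H·x̄ = [-453539/130099, 1185775/130099]
step 1: S = H·P̄·Hᵀ + R = [11276699/130099 -4851356/130099; -4851356/130099 7847919/130099]
step 1: K = P̄·Hᵀ·S⁻¹ = [72128462/499334855 -135080512/499334855; 129702856/499334855 195343734/499334855]
step 1: x' = x̄ + K·y = [423043858/499334855, -909521026/499334855]
step 1: P' = (I − K·H)·P̄ = [146695494/499334855 -111850548/499334855; -111850548/499334855 362330106/499334855]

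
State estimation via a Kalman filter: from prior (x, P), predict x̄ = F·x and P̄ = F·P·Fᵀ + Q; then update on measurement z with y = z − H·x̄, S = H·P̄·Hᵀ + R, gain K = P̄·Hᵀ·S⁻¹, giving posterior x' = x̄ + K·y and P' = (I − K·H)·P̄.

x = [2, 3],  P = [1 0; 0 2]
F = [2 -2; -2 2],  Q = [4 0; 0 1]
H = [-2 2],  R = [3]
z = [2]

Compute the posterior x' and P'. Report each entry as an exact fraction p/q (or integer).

x̄ = F·x = [-2, 2]
P̄ = F·P·Fᵀ + Q = [16 -12; -12 13]
y = z − H·x̄ = [-6]
S = H·P̄·Hᵀ + R = [215]
K = P̄·Hᵀ·S⁻¹ = [-56/215; 10/43]
x' = x̄ + K·y = [-94/215, 26/43]
P' = (I − K·H)·P̄ = [304/215 44/43; 44/43 59/43]

x' = [-94/215, 26/43]
P' = [304/215 44/43; 44/43 59/43]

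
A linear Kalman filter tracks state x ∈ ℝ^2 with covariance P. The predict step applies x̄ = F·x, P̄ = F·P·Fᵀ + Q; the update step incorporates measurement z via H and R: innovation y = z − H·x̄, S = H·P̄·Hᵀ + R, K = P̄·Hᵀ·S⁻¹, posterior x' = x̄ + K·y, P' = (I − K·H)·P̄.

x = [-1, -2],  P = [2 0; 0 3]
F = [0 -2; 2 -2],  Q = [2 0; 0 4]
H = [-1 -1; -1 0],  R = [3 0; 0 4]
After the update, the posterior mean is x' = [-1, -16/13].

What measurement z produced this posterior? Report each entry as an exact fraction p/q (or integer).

z = [2, 3]

x̄ = F·x = [4, 2]
P̄ = F·P·Fᵀ + Q = [14 12; 12 24]
S = H·P̄·Hᵀ + R = [65 26; 26 18]
K = P̄·Hᵀ·S⁻¹ = [-4/19 -9/19; -168/247 6/19]
x' − x̄ = [-5, -42/13] = K·y
y = (KᵀK)⁻¹·Kᵀ·(x' − x̄) = [8, 7]
z = y + H·x̄ = [8, 7] + [-6, -4] = [2, 3]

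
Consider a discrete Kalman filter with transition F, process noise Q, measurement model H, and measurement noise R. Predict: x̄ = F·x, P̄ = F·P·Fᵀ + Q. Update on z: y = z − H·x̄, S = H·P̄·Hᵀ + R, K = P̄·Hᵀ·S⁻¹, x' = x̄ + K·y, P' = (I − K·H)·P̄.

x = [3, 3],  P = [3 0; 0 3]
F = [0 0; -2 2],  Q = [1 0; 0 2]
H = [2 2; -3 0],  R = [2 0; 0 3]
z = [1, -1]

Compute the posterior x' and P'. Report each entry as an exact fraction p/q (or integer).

x̄ = F·x = [0, 0]
P̄ = F·P·Fᵀ + Q = [1 0; 0 26]
y = z − H·x̄ = [1, -1]
S = H·P̄·Hᵀ + R = [110 -6; -6 12]
K = P̄·Hᵀ·S⁻¹ = [1/214 -53/214; 52/107 26/107]
x' = x̄ + K·y = [27/107, 26/107]
P' = (I − K·H)·P̄ = [53/214 -26/107; -26/107 78/107]

x' = [27/107, 26/107]
P' = [53/214 -26/107; -26/107 78/107]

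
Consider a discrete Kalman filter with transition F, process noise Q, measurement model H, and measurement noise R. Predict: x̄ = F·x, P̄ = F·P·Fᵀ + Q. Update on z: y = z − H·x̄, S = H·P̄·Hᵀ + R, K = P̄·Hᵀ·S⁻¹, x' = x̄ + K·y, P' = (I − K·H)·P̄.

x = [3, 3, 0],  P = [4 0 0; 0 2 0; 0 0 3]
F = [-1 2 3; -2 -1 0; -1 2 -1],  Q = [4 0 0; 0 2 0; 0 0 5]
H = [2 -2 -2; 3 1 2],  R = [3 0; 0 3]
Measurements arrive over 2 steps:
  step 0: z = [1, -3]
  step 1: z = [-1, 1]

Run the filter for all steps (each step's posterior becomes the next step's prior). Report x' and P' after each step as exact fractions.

step 0: x̄ = F·x = [3, -9, 3]
step 0: P̄ = F·P·Fᵀ + Q = [43 4 3; 4 20 4; 3 4 20]
step 0: y = z − H·x̄ = [-17, -9]
step 0: S = H·P̄·Hᵀ + R = [311 92; 92 566]
step 0: K = P̄·Hᵀ·S⁻¹ = [13982/83781 36605/167562; -13160/83781 8060/83781; -14324/83781 20347/167562]
step 0: x' = x̄ + K·y = [-302147/167562, -602849/83781, 806579/167562]
step 0: P' = (I − K·H)·P̄ = [103663/167562 162304/83781 -262891/167562; 162304/83781 826820/83781 -644776/83781; -262891/167562 -644776/83781 1069633/167562]
step 1: x̄ = F·x = [51748/27927, 904996/83781, -1457914/83781]
step 1: P̄ = F·P·Fᵀ + Q = [101081/9309 228704/27927 -403589/27927; 228704/27927 1850924/83781 -2944556/83781; -403589/27927 -2944556/83781 5979830/83781]
step 1: y = z − H·x̄ = [-500035/27927, 1628881/83781]
step 1: S = H·P̄·Hᵀ + R = [1761563/9309 -1606124/27927; -1606124/27927 12018392/83781]
step 1: K = P̄·Hᵀ·S⁻¹ = [117169489/499288870 353039571/1997155480; 49593074/249644435 -42485077/499288870; -227154197/499288870 530207437/1997155480]
step 1: x' = x̄ + K·y = [2172804211/1997155480, 2791344803/499288870, -8176263443/1997155480]
step 1: P' = (I − K·H)·P̄ = [1450252037/1997155480 1196526901/499288870 -4038872501/1997155480; 1196526901/499288870 2906265646/249644435 -4764783613/499288870; -4038872501/1997155480 -4764783613/499288870 16383187133/1997155480]

step 0: x' = [-302147/167562, -602849/83781, 806579/167562], P' = [103663/167562 162304/83781 -262891/167562; 162304/83781 826820/83781 -644776/83781; -262891/167562 -644776/83781 1069633/167562]
step 1: x' = [2172804211/1997155480, 2791344803/499288870, -8176263443/1997155480], P' = [1450252037/1997155480 1196526901/499288870 -4038872501/1997155480; 1196526901/499288870 2906265646/249644435 -4764783613/499288870; -4038872501/1997155480 -4764783613/499288870 16383187133/1997155480]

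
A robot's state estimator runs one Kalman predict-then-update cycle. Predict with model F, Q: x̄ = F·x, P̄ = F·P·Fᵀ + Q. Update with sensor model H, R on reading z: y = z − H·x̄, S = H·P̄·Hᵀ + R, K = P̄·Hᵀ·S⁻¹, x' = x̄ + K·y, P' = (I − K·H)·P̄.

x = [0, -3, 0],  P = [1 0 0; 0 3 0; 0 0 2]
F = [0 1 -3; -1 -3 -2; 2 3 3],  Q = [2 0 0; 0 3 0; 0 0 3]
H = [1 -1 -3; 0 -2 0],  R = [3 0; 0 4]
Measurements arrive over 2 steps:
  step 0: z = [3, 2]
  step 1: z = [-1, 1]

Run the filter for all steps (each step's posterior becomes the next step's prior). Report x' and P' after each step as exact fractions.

step 0: x̄ = F·x = [-3, 9, -9]
step 0: P̄ = F·P·Fᵀ + Q = [23 3 -9; 3 39 -41; -9 -41 52]
step 0: y = z − H·x̄ = [-12, 20]
step 0: S = H·P̄·Hᵀ + R = [335 -174; -174 160]
step 0: K = P̄·Hᵀ·S⁻¹ = [1619/5831 1542/5831; 87/5831 -2748/5831; -199/833 421/1666]
step 0: x' = x̄ + K·y = [-6081/5831, -3525/5831, -899/833]
step 0: P' = (I − K·H)·P̄ = [67272/5831 -3084/5831 3119/833; -3084/5831 5496/5831 -421/833; 3119/833 -421/833 197/119]
step 1: x̄ = F·x = [15354/5831, 29242/5831, -2448/343]
step 1: P̄ = F·P·Fᵀ + Q = [121717/5831 89384/5831 -11169/343; 89384/5831 206305/5831 -18988/343; -11169/343 -18988/343 34992/343]
step 1: y = z − H·x̄ = [-116791/5831, 64315/5831]
step 1: S = H·P̄·Hᵀ + R = [4722985/5831 -1702934/5831; -1702934/5831 848544/5831]
step 1: K = P̄·Hᵀ·S⁻¹ = [8847224/47490841 7750212/47490841; 851467/47490841 -21383928/47490841; -12952892/47490841 20274227/94981682]
step 1: x' = x̄ + K·y = [33331010/47490841, -14752845/47490841, 64610127/94981682]
step 1: P' = (I − K·H)·P̄ = [315611115/47490841 -15500424/47490841 101523289/47490841; -15500424/47490841 42767856/47490841 -20274227/47490841; 101523289/47490841 -20274227/47490841 53552064/47490841]

step 0: x' = [-6081/5831, -3525/5831, -899/833], P' = [67272/5831 -3084/5831 3119/833; -3084/5831 5496/5831 -421/833; 3119/833 -421/833 197/119]
step 1: x' = [33331010/47490841, -14752845/47490841, 64610127/94981682], P' = [315611115/47490841 -15500424/47490841 101523289/47490841; -15500424/47490841 42767856/47490841 -20274227/47490841; 101523289/47490841 -20274227/47490841 53552064/47490841]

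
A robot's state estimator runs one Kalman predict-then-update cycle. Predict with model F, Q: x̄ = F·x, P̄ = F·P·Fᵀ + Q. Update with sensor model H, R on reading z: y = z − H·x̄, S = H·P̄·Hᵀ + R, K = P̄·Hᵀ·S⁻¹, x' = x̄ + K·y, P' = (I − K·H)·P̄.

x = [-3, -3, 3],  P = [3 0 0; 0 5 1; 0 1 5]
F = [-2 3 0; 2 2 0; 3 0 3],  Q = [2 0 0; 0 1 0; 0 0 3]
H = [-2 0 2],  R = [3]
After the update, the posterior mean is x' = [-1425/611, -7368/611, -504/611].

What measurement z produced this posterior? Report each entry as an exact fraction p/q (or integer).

x̄ = F·x = [-3, -12, 0]
P̄ = F·P·Fᵀ + Q = [59 18 -9; 18 33 24; -9 24 75]
S = H·P̄·Hᵀ + R = [611]
K = P̄·Hᵀ·S⁻¹ = [-136/611; 12/611; 168/611]
x' − x̄ = [408/611, -36/611, -504/611] = K·y
y = (KᵀK)⁻¹·Kᵀ·(x' − x̄) = [-3]
z = y + H·x̄ = [-3] + [6] = [3]

z = [3]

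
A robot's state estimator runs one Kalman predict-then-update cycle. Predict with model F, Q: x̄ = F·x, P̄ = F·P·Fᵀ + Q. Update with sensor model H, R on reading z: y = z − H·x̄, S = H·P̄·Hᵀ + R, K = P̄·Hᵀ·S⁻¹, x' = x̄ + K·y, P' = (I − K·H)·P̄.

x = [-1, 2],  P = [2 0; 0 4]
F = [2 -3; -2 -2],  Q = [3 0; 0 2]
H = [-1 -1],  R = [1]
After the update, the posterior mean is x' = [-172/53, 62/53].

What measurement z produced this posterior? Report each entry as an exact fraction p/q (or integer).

x̄ = F·x = [-8, -2]
P̄ = F·P·Fᵀ + Q = [47 16; 16 26]
S = H·P̄·Hᵀ + R = [106]
K = P̄·Hᵀ·S⁻¹ = [-63/106; -21/53]
x' − x̄ = [252/53, 168/53] = K·y
y = (KᵀK)⁻¹·Kᵀ·(x' − x̄) = [-8]
z = y + H·x̄ = [-8] + [10] = [2]

z = [2]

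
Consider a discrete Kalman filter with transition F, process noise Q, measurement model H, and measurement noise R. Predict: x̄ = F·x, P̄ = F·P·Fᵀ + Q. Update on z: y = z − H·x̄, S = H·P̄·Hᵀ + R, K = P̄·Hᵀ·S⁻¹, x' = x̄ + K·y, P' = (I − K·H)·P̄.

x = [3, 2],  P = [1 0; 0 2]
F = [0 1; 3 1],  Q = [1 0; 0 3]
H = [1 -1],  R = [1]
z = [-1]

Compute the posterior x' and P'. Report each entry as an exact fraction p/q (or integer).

x' = [18/7, 29/7]
P' = [41/14 20/7; 20/7 26/7]

x̄ = F·x = [2, 11]
P̄ = F·P·Fᵀ + Q = [3 2; 2 14]
y = z − H·x̄ = [8]
S = H·P̄·Hᵀ + R = [14]
K = P̄·Hᵀ·S⁻¹ = [1/14; -6/7]
x' = x̄ + K·y = [18/7, 29/7]
P' = (I − K·H)·P̄ = [41/14 20/7; 20/7 26/7]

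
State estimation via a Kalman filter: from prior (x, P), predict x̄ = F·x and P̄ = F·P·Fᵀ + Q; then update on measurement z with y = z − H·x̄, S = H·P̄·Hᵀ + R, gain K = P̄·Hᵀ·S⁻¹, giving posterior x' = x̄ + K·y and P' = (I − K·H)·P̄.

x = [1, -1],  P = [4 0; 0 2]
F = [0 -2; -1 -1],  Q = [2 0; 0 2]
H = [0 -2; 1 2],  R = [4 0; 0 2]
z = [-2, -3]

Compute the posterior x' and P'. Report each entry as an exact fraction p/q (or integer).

x' = [-25/14, -1/7]
P' = [101/35 -6/7; -6/7 4/7]

x̄ = F·x = [2, 0]
P̄ = F·P·Fᵀ + Q = [10 4; 4 8]
y = z − H·x̄ = [-2, -5]
S = H·P̄·Hᵀ + R = [36 -40; -40 60]
K = P̄·Hᵀ·S⁻¹ = [3/7 41/70; -2/7 1/7]
x' = x̄ + K·y = [-25/14, -1/7]
P' = (I − K·H)·P̄ = [101/35 -6/7; -6/7 4/7]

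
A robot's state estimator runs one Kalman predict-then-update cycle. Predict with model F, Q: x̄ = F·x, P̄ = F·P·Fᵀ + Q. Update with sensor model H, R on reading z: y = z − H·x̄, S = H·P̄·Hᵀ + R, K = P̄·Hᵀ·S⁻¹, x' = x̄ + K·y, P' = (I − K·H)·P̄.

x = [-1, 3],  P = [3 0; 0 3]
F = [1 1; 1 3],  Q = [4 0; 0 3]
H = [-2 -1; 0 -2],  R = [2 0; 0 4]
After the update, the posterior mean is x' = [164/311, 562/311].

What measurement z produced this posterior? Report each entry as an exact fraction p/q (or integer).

z = [-3, -3]

x̄ = F·x = [2, 8]
P̄ = F·P·Fᵀ + Q = [10 12; 12 33]
S = H·P̄·Hᵀ + R = [123 114; 114 136]
K = P̄·Hᵀ·S⁻¹ = [-404/933 58/311; -19/311 -135/311]
x' − x̄ = [-458/311, -1926/311] = K·y
y = (KᵀK)⁻¹·Kᵀ·(x' − x̄) = [9, 13]
z = y + H·x̄ = [9, 13] + [-12, -16] = [-3, -3]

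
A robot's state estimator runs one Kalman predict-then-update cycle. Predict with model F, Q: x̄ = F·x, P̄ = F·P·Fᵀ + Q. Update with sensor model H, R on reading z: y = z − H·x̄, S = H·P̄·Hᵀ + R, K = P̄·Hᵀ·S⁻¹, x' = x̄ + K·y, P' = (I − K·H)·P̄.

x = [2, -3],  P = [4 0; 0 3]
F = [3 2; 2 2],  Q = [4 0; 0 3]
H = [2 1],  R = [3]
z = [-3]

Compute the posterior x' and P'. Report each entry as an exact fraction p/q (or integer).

x̄ = F·x = [0, -2]
P̄ = F·P·Fᵀ + Q = [52 36; 36 31]
y = z − H·x̄ = [-1]
S = H·P̄·Hᵀ + R = [386]
K = P̄·Hᵀ·S⁻¹ = [70/193; 103/386]
x' = x̄ + K·y = [-70/193, -875/386]
P' = (I − K·H)·P̄ = [236/193 -262/193; -262/193 1357/386]

x' = [-70/193, -875/386]
P' = [236/193 -262/193; -262/193 1357/386]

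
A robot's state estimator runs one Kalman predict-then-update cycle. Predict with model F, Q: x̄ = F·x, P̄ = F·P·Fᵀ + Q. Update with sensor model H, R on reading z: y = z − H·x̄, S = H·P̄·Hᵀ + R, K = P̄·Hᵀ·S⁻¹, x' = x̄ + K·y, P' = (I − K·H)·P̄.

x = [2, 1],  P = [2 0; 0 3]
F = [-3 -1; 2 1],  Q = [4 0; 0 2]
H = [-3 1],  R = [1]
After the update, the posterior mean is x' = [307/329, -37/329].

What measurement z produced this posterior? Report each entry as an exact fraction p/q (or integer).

x̄ = F·x = [-7, 5]
P̄ = F·P·Fᵀ + Q = [25 -15; -15 13]
S = H·P̄·Hᵀ + R = [329]
K = P̄·Hᵀ·S⁻¹ = [-90/329; 58/329]
x' − x̄ = [2610/329, -1682/329] = K·y
y = (KᵀK)⁻¹·Kᵀ·(x' − x̄) = [-29]
z = y + H·x̄ = [-29] + [26] = [-3]

z = [-3]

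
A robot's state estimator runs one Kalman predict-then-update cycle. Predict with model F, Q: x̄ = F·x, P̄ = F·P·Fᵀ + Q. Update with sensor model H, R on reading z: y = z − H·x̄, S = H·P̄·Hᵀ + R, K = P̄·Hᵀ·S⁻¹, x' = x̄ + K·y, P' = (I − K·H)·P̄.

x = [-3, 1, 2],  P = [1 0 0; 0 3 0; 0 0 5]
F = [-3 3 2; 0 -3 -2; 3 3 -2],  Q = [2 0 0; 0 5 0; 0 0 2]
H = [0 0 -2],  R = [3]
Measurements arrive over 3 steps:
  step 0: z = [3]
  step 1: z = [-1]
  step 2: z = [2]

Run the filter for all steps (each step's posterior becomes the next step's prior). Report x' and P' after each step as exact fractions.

step 0: x' = [3692/235, -1883/235, -378/235], P' = [13614/235 -11101/235 -6/235; -11101/235 12024/235 -21/235; -6/235 -21/235 174/235]
step 1: x' = [-1162929/18623, 619299/18623, 11911/18623], P' = [33645826/18623 -16809009/18623 -6462/18623; -16809009/18623 59951821/130361 -22725/130361; -6462/18623 -22725/130361 97242/130361]
step 2: x' = [70623335134/2171525047, -36660689191/2171525047, -2205882916/2171525047], P' = [2891009553893/2171525047 -1404715093356/2171525047 -4743157275/2171525047; -1404715093356/2171525047 701849133074/2171525047 1560184650/2171525047; -4743157275/2171525047 1560184650/2171525047 1628350473/2171525047]

step 0: x̄ = F·x = [16, -7, -10]
step 0: P̄ = F·P·Fᵀ + Q = [58 -47 -2; -47 52 -7; -2 -7 58]
step 0: y = z − H·x̄ = [-17]
step 0: S = H·P̄·Hᵀ + R = [235]
step 0: K = P̄·Hᵀ·S⁻¹ = [4/235; 14/235; -116/235]
step 0: x' = x̄ + K·y = [3692/235, -1883/235, -378/235]
step 0: P' = (I − K·H)·P̄ = [13614/235 -11101/235 -6/235; -11101/235 12024/235 -21/235; -6/235 -21/235 174/235]
step 1: x̄ = F·x = [-17481/235, 1281/47, 6183/235]
step 1: P̄ = F·P·Fᵀ + Q = [431546/235 -41721/47 -15078/235; -41721/47 21967/47 -1515/47; -15078/235 -1515/47 32414/235]
step 1: y = z − H·x̄ = [12131/235]
step 1: S = H·P̄·Hᵀ + R = [130361/235]
step 1: K = P̄·Hᵀ·S⁻¹ = [4308/18623; 15150/130361; -64828/130361]
step 1: x' = x̄ + K·y = [-1162929/18623, 619299/18623, 11911/18623]
step 1: P' = (I − K·H)·P̄ = [33645826/18623 -16809009/18623 -6462/18623; -16809009/18623 59951821/130361 -22725/130361; -6462/18623 -22725/130361 97242/130361]
step 2: x̄ = F·x = [5370506/18623, -1881719/18623, -1654712/18623]
step 2: P̄ = F·P·Fᵀ + Q = [4778108359/130361 -1598921628/130361 -1581052425/130361; -1598921628/130361 540334462/130361 520061550/130361; -1581052425/130361 520061550/130361 542783491/130361]
step 2: y = z − H·x̄ = [-3272178/18623]
step 2: S = H·P̄·Hᵀ + R = [2171525047/130361]
step 2: K = P̄·Hᵀ·S⁻¹ = [3162104850/2171525047; -1040123100/2171525047; -1085566982/2171525047]
step 2: x' = x̄ + K·y = [70623335134/2171525047, -36660689191/2171525047, -2205882916/2171525047]
step 2: P' = (I − K·H)·P̄ = [2891009553893/2171525047 -1404715093356/2171525047 -4743157275/2171525047; -1404715093356/2171525047 701849133074/2171525047 1560184650/2171525047; -4743157275/2171525047 1560184650/2171525047 1628350473/2171525047]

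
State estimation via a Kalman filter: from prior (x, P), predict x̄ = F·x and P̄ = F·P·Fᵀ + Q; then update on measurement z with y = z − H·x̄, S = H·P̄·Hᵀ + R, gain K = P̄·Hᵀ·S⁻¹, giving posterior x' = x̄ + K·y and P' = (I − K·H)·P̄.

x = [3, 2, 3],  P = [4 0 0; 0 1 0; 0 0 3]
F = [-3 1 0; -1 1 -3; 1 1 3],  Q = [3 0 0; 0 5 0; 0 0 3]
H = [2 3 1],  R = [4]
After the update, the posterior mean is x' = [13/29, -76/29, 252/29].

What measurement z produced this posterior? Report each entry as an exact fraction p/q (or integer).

x̄ = F·x = [-7, -10, 14]
P̄ = F·P·Fᵀ + Q = [40 13 -11; 13 37 -30; -11 -30 35]
S = H·P̄·Hᵀ + R = [464]
K = P̄·Hᵀ·S⁻¹ = [27/116; 107/464; -77/464]
x' − x̄ = [216/29, 214/29, -154/29] = K·y
y = (KᵀK)⁻¹·Kᵀ·(x' − x̄) = [32]
z = y + H·x̄ = [32] + [-30] = [2]

z = [2]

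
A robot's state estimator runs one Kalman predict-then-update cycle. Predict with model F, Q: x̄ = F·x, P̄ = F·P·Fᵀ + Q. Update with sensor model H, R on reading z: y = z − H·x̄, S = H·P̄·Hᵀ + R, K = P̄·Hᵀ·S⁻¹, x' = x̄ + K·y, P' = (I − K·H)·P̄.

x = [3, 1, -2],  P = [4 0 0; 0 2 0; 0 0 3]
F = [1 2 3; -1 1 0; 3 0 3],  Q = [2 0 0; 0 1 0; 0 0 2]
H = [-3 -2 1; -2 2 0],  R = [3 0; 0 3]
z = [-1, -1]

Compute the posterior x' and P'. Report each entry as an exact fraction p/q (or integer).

x̄ = F·x = [-1, -2, 3]
P̄ = F·P·Fᵀ + Q = [41 0 39; 0 7 -12; 39 -12 65]
y = z − H·x̄ = [-11, 1]
S = H·P̄·Hᵀ + R = [279 116; 116 195]
K = P̄·Hᵀ·S⁻¹ = [-6868/40949 -13134/40949; -6694/40949 6922/40949; 6372/40949 -25210/40949]
x' = x̄ + K·y = [21465/40949, -1342/40949, 27545/40949]
P' = (I − K·H)·P̄ = [25009/40949 5308/40949 65039/40949; 5308/40949 15691/40949 27224/40949; 65039/40949 27224/40949 268681/40949]

x' = [21465/40949, -1342/40949, 27545/40949]
P' = [25009/40949 5308/40949 65039/40949; 5308/40949 15691/40949 27224/40949; 65039/40949 27224/40949 268681/40949]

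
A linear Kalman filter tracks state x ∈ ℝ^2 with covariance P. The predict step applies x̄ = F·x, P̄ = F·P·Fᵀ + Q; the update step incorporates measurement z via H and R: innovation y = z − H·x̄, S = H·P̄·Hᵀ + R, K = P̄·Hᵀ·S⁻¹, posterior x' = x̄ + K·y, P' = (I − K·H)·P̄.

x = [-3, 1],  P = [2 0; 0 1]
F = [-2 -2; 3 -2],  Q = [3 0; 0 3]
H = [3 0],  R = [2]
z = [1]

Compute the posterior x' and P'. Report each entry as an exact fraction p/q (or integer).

x̄ = F·x = [4, -11]
P̄ = F·P·Fᵀ + Q = [15 -8; -8 25]
y = z − H·x̄ = [-11]
S = H·P̄·Hᵀ + R = [137]
K = P̄·Hᵀ·S⁻¹ = [45/137; -24/137]
x' = x̄ + K·y = [53/137, -1243/137]
P' = (I − K·H)·P̄ = [30/137 -16/137; -16/137 2849/137]

x' = [53/137, -1243/137]
P' = [30/137 -16/137; -16/137 2849/137]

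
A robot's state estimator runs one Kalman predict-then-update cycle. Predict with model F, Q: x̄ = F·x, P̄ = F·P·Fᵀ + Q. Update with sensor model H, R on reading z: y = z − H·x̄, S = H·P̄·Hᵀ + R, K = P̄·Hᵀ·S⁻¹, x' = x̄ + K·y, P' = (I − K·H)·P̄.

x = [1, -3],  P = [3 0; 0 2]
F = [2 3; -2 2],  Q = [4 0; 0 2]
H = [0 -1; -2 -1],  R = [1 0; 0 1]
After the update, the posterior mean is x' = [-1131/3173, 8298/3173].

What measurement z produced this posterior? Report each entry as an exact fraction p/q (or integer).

z = [-3, -2]

x̄ = F·x = [-7, -8]
P̄ = F·P·Fᵀ + Q = [34 0; 0 22]
S = H·P̄·Hᵀ + R = [23 22; 22 159]
K = P̄·Hᵀ·S⁻¹ = [1496/3173 -1564/3173; -3014/3173 -22/3173]
x' − x̄ = [21080/3173, 33682/3173] = K·y
y = (KᵀK)⁻¹·Kᵀ·(x' − x̄) = [-11, -24]
z = y + H·x̄ = [-11, -24] + [8, 22] = [-3, -2]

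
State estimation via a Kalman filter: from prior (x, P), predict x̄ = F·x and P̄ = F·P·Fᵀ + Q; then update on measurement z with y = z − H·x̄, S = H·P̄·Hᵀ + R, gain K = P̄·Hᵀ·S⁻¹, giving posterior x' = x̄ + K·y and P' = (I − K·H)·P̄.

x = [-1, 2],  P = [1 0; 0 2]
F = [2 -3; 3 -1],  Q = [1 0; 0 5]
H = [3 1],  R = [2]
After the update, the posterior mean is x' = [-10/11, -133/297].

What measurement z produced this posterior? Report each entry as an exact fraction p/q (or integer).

z = [-3]

x̄ = F·x = [-8, -5]
P̄ = F·P·Fᵀ + Q = [23 12; 12 16]
S = H·P̄·Hᵀ + R = [297]
K = P̄·Hᵀ·S⁻¹ = [3/11; 52/297]
x' − x̄ = [78/11, 1352/297] = K·y
y = (KᵀK)⁻¹·Kᵀ·(x' − x̄) = [26]
z = y + H·x̄ = [26] + [-29] = [-3]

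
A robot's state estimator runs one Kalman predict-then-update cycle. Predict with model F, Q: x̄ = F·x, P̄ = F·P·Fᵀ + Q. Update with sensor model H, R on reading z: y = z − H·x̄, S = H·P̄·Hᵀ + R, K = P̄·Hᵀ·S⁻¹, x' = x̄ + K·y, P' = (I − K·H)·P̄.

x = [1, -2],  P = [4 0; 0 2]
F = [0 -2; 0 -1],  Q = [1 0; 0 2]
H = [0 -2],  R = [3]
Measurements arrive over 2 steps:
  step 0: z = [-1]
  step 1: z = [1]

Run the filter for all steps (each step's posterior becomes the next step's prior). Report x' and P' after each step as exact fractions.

step 0: x̄ = F·x = [4, 2]
step 0: P̄ = F·P·Fᵀ + Q = [9 4; 4 4]
step 0: y = z − H·x̄ = [3]
step 0: S = H·P̄·Hᵀ + R = [19]
step 0: K = P̄·Hᵀ·S⁻¹ = [-8/19; -8/19]
step 0: x' = x̄ + K·y = [52/19, 14/19]
step 0: P' = (I − K·H)·P̄ = [107/19 12/19; 12/19 12/19]
step 1: x̄ = F·x = [-28/19, -14/19]
step 1: P̄ = F·P·Fᵀ + Q = [67/19 24/19; 24/19 50/19]
step 1: y = z − H·x̄ = [-9/19]
step 1: S = H·P̄·Hᵀ + R = [257/19]
step 1: K = P̄·Hᵀ·S⁻¹ = [-48/257; -100/257]
step 1: x' = x̄ + K·y = [-356/257, -142/257]
step 1: P' = (I − K·H)·P̄ = [785/257 72/257; 72/257 150/257]

step 0: x' = [52/19, 14/19], P' = [107/19 12/19; 12/19 12/19]
step 1: x' = [-356/257, -142/257], P' = [785/257 72/257; 72/257 150/257]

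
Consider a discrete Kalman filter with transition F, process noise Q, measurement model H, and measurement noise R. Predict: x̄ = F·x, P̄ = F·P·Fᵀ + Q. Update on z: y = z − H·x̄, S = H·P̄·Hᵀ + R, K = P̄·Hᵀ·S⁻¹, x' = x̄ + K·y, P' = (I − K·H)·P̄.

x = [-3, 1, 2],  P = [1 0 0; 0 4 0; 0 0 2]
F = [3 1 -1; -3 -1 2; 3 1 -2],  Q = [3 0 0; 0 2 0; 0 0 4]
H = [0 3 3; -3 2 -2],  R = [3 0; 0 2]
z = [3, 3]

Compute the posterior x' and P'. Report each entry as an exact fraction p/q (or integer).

x̄ = F·x = [-10, 12, -12]
P̄ = F·P·Fᵀ + Q = [18 -17 17; -17 23 -21; 17 -21 25]
y = z − H·x̄ = [3, -75]
S = H·P̄·Hᵀ + R = [57 -12; -12 932]
K = P̄·Hᵀ·S⁻¹ = [-122/4415 -1159/8830; 121/883 533/3532; 789/4415 -2669/17660]
x' = x̄ + K·y = [-2107/8830, 3861/3532, -2277/17660]
P' = (I − K·H)·P̄ = [8771/4415 2491/1766 -12699/8830; 2491/1766 4245/3532 -3761/3532; -12699/8830 -3761/3532 21961/17660]

x' = [-2107/8830, 3861/3532, -2277/17660]
P' = [8771/4415 2491/1766 -12699/8830; 2491/1766 4245/3532 -3761/3532; -12699/8830 -3761/3532 21961/17660]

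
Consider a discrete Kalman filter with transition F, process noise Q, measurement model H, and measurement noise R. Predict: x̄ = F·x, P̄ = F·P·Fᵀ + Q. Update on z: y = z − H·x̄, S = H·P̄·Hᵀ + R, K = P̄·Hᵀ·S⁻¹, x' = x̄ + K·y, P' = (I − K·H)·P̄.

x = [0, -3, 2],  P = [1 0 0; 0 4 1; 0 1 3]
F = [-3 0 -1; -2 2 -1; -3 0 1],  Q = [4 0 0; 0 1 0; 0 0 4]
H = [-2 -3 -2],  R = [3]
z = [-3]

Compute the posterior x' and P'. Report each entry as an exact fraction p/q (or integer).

x' = [749/503, -1756/503, 2599/503]
P' = [3823/503 -1939/503 -817/503; -1939/503 3004/503 -2441/503; -817/503 -2441/503 4567/503]

x̄ = F·x = [-2, -8, 2]
P̄ = F·P·Fᵀ + Q = [16 7 6; 7 20 5; 6 5 16]
y = z − H·x̄ = [-27]
S = H·P̄·Hᵀ + R = [503]
K = P̄·Hᵀ·S⁻¹ = [-65/503; -84/503; -59/503]
x' = x̄ + K·y = [749/503, -1756/503, 2599/503]
P' = (I − K·H)·P̄ = [3823/503 -1939/503 -817/503; -1939/503 3004/503 -2441/503; -817/503 -2441/503 4567/503]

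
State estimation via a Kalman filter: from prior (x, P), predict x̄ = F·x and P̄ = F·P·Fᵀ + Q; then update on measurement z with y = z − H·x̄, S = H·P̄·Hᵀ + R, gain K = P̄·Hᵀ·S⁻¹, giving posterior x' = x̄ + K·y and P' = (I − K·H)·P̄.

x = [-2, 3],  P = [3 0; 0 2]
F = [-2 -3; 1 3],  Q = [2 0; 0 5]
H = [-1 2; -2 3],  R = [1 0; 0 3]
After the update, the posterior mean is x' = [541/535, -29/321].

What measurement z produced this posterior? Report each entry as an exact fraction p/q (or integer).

x̄ = F·x = [-5, 7]
P̄ = F·P·Fᵀ + Q = [32 -24; -24 26]
S = H·P̄·Hᵀ + R = [233 388; 388 653]
K = P̄·Hᵀ·S⁻¹ = [176/535 -216/535; 148/321 -26/321]
x' − x̄ = [3216/535, -2276/321] = K·y
y = (KᵀK)⁻¹·Kᵀ·(x' − x̄) = [-21, -32]
z = y + H·x̄ = [-21, -32] + [19, 31] = [-2, -1]

z = [-2, -1]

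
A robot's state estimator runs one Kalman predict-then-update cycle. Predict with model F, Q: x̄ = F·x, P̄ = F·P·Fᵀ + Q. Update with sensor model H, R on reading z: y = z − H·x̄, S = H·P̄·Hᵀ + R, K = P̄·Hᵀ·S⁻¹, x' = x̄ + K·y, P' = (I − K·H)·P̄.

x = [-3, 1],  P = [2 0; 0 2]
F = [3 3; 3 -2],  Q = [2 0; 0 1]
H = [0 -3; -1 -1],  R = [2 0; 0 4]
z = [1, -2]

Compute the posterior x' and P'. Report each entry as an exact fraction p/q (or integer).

x' = [8981/5022, -637/1674]
P' = [9481/2511 -161/837; -161/837 61/279]

x̄ = F·x = [-6, -11]
P̄ = F·P·Fᵀ + Q = [38 6; 6 27]
y = z − H·x̄ = [-32, -19]
S = H·P̄·Hᵀ + R = [245 99; 99 81]
K = P̄·Hᵀ·S⁻¹ = [161/558 -4499/5022; -61/186 -11/1674]
x' = x̄ + K·y = [8981/5022, -637/1674]
P' = (I − K·H)·P̄ = [9481/2511 -161/837; -161/837 61/279]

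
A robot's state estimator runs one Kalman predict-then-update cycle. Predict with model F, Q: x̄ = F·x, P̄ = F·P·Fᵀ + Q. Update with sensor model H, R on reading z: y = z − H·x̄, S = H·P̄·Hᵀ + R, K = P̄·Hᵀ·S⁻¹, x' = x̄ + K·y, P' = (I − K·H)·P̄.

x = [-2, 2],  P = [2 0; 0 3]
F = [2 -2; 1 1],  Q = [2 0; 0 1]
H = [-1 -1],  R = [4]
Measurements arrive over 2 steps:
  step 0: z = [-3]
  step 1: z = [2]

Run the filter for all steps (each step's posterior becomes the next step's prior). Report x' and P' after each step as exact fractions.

step 0: x̄ = F·x = [-8, 0]
step 0: P̄ = F·P·Fᵀ + Q = [22 -2; -2 6]
step 0: y = z − H·x̄ = [-11]
step 0: S = H·P̄·Hᵀ + R = [28]
step 0: K = P̄·Hᵀ·S⁻¹ = [-5/7; -1/7]
step 0: x' = x̄ + K·y = [-1/7, 11/7]
step 0: P' = (I − K·H)·P̄ = [54/7 -34/7; -34/7 38/7]
step 1: x̄ = F·x = [-24/7, 10/7]
step 1: P̄ = F·P·Fᵀ + Q = [654/7 32/7; 32/7 31/7]
step 1: y = z − H·x̄ = [0]
step 1: S = H·P̄·Hᵀ + R = [111]
step 1: K = P̄·Hᵀ·S⁻¹ = [-98/111; -3/37]
step 1: x' = x̄ + K·y = [-24/7, 10/7]
step 1: P' = (I − K·H)·P̄ = [5366/777 -874/259; -874/259 958/259]

step 0: x' = [-1/7, 11/7], P' = [54/7 -34/7; -34/7 38/7]
step 1: x' = [-24/7, 10/7], P' = [5366/777 -874/259; -874/259 958/259]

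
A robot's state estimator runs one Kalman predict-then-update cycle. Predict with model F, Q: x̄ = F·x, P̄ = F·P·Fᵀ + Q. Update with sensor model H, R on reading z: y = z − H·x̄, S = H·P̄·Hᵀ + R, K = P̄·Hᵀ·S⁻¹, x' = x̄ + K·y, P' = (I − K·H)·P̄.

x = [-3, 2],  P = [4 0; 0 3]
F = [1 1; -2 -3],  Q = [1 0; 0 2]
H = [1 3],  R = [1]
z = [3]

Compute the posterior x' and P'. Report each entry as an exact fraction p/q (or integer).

x̄ = F·x = [-1, 0]
P̄ = F·P·Fᵀ + Q = [8 -17; -17 45]
y = z − H·x̄ = [4]
S = H·P̄·Hᵀ + R = [312]
K = P̄·Hᵀ·S⁻¹ = [-43/312; 59/156]
x' = x̄ + K·y = [-121/78, 59/39]
P' = (I − K·H)·P̄ = [647/312 -115/156; -115/156 29/78]

x' = [-121/78, 59/39]
P' = [647/312 -115/156; -115/156 29/78]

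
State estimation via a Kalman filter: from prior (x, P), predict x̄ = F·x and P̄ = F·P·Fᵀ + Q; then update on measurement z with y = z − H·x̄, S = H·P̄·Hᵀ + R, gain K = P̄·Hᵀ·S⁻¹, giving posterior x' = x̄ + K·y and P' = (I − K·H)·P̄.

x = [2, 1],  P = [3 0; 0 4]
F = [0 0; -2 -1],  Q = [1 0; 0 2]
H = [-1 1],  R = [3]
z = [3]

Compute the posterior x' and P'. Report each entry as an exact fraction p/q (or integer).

x̄ = F·x = [0, -5]
P̄ = F·P·Fᵀ + Q = [1 0; 0 18]
y = z − H·x̄ = [8]
S = H·P̄·Hᵀ + R = [22]
K = P̄·Hᵀ·S⁻¹ = [-1/22; 9/11]
x' = x̄ + K·y = [-4/11, 17/11]
P' = (I − K·H)·P̄ = [21/22 9/11; 9/11 36/11]

x' = [-4/11, 17/11]
P' = [21/22 9/11; 9/11 36/11]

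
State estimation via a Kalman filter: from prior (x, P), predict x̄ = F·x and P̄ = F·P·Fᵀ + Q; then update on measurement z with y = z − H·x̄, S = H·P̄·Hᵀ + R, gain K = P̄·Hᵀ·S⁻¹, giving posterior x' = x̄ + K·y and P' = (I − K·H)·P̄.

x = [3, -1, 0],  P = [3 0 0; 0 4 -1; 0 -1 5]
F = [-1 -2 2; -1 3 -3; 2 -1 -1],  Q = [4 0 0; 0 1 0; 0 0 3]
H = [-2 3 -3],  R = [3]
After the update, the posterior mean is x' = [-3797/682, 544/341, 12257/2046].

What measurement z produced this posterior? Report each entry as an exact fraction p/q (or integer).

x̄ = F·x = [-1, -6, 7]
P̄ = F·P·Fᵀ + Q = [51 -63 -8; -63 103 -3; -8 -3 22]
S = H·P̄·Hᵀ + R = [2046]
K = P̄·Hᵀ·S⁻¹ = [-89/682; 74/341; -59/2046]
x' − x̄ = [-3115/682, 2590/341, -2065/2046] = K·y
y = (KᵀK)⁻¹·Kᵀ·(x' − x̄) = [35]
z = y + H·x̄ = [35] + [-37] = [-2]

z = [-2]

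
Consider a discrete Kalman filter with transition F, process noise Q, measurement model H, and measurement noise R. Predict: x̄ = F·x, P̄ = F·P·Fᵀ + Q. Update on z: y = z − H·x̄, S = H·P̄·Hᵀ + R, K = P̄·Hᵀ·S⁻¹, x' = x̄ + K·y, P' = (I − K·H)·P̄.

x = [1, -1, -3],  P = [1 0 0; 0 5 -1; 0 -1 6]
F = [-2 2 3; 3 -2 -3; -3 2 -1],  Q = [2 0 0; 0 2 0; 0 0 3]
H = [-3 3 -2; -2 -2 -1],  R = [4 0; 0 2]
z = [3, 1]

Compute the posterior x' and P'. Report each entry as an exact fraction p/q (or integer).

x' = [-48411/139819, 34482/139819, -94067/139819]
P' = [713628/139819 -125572/139819 -1216136/139819; -125572/139819 54576/139819 224324/139819; -1216136/139819 224324/139819 2167458/139819]

x̄ = F·x = [-13, 14, -2]
P̄ = F·P·Fᵀ + Q = [68 -68 4; -68 73 -7; 4 -7 42]
y = z − H·x̄ = [-82, 1]
S = H·P̄·Hᵀ + R = [2797 75; 75 52]
K = P̄·Hᵀ·S⁻¹ = [-21332/139819 20012/139819; 22949/139819 -41166/139819; -3384/139819 -91917/139819]
x' = x̄ + K·y = [-48411/139819, 34482/139819, -94067/139819]
P' = (I − K·H)·P̄ = [713628/139819 -125572/139819 -1216136/139819; -125572/139819 54576/139819 224324/139819; -1216136/139819 224324/139819 2167458/139819]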